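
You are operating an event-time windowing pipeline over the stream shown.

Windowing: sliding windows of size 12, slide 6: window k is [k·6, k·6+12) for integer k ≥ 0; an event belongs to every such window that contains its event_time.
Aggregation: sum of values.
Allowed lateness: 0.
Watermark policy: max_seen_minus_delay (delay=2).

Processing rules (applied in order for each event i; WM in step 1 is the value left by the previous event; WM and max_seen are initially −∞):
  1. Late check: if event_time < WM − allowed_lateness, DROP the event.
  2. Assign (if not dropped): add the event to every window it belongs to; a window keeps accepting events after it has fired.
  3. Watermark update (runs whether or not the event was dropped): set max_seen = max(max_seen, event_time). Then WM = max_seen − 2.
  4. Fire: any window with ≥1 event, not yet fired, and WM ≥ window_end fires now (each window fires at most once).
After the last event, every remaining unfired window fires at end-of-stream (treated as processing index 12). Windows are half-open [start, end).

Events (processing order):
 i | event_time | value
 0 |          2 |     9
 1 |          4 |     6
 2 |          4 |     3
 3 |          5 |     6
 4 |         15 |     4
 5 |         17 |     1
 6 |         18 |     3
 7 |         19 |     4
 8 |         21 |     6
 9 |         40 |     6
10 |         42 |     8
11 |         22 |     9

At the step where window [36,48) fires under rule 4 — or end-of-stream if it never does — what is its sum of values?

i=0 t=2 v=9: → [0,12); WM=0
i=1 t=4 v=6: → [0,12); WM=2
i=2 t=4 v=3: → [0,12); WM=2
i=3 t=5 v=6: → [0,12); WM=3
i=4 t=15 v=4: → [12,24),[6,18); WM=13; [0,12) fires=24
i=5 t=17 v=1: → [12,24),[6,18); WM=15
i=6 t=18 v=3: → [18,30),[12,24); WM=16
i=7 t=19 v=4: → [18,30),[12,24); WM=17
i=8 t=21 v=6: → [18,30),[12,24); WM=19; [6,18) fires=5
i=9 t=40 v=6: → [36,48),[30,42); WM=38; [12,24) fires=18 [18,30) fires=13
i=10 t=42 v=8: → [42,54),[36,48); WM=40
i=11 t=22 v=9: DROP (t<40-0); WM=40

14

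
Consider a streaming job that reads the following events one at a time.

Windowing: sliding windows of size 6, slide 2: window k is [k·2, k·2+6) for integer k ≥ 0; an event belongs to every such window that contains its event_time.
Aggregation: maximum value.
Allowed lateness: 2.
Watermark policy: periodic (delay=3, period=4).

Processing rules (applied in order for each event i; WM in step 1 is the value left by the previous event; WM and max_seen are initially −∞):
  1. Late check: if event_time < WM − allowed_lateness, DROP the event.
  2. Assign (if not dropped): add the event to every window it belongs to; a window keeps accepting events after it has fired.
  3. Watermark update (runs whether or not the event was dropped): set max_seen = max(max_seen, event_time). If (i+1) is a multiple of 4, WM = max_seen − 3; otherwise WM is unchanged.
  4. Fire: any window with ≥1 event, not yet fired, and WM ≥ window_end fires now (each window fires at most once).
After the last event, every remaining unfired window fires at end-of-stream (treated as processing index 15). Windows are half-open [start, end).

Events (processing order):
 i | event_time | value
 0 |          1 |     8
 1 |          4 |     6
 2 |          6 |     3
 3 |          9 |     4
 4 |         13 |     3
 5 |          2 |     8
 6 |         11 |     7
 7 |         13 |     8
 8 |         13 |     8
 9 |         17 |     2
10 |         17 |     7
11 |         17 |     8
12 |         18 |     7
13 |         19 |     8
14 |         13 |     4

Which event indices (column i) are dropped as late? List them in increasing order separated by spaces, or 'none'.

i=0 t=1 v=8: → [0,6); WM=−∞
i=1 t=4 v=6: → [4,10),[2,8),[0,6); WM=−∞
i=2 t=6 v=3: → [6,12),[4,10),[2,8); WM=−∞
i=3 t=9 v=4: → [8,14),[6,12),[4,10); WM=6; [0,6) fires=8
i=4 t=13 v=3: → [12,18),[10,16),[8,14); WM=6
i=5 t=2 v=8: DROP (t<6-2); WM=6
i=6 t=11 v=7: → [10,16),[8,14),[6,12); WM=6
i=7 t=13 v=8: → [12,18),[10,16),[8,14); WM=10; [2,8) fires=6 [4,10) fires=6
i=8 t=13 v=8: → [12,18),[10,16),[8,14); WM=10
i=9 t=17 v=2: → [16,22),[14,20),[12,18); WM=10
i=10 t=17 v=7: → [16,22),[14,20),[12,18); WM=10
i=11 t=17 v=8: → [16,22),[14,20),[12,18); WM=14; [6,12) fires=7 [8,14) fires=8
i=12 t=18 v=7: → [18,24),[16,22),[14,20); WM=14
i=13 t=19 v=8: → [18,24),[16,22),[14,20); WM=14
i=14 t=13 v=4: → [12,18),[10,16),[8,14); WM=14

5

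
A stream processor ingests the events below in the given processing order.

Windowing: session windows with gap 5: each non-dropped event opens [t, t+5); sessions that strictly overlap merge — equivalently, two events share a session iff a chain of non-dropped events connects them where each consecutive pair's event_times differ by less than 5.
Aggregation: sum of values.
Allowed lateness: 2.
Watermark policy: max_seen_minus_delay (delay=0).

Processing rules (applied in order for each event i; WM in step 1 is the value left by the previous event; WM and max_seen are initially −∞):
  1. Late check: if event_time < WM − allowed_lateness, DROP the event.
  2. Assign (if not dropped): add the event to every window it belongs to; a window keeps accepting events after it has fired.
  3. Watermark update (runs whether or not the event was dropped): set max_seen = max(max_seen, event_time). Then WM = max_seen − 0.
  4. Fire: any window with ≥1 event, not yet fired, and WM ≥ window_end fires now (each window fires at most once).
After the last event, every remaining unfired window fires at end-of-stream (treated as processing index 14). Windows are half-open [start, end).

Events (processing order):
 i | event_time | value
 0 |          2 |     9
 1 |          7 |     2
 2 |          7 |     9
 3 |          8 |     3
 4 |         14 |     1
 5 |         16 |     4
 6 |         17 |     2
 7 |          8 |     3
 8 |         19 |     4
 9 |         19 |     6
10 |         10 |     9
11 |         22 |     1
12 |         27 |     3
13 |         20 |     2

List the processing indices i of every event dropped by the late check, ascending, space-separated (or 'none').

7 10 13

i=0 t=2 v=9: → [2,7); WM=2
i=1 t=7 v=2: → [7,12); WM=7
i=2 t=7 v=9: → [7,12); WM=7
i=3 t=8 v=3: → [7,13); WM=8
i=4 t=14 v=1: → [14,19); WM=14
i=5 t=16 v=4: → [14,21); WM=16
i=6 t=17 v=2: → [14,22); WM=17
i=7 t=8 v=3: DROP (t<17-2); WM=17
i=8 t=19 v=4: → [14,24); WM=19
i=9 t=19 v=6: → [14,24); WM=19
i=10 t=10 v=9: DROP (t<19-2); WM=19
i=11 t=22 v=1: → [14,27); WM=22
i=12 t=27 v=3: → [27,32); WM=27
i=13 t=20 v=2: DROP (t<27-2); WM=27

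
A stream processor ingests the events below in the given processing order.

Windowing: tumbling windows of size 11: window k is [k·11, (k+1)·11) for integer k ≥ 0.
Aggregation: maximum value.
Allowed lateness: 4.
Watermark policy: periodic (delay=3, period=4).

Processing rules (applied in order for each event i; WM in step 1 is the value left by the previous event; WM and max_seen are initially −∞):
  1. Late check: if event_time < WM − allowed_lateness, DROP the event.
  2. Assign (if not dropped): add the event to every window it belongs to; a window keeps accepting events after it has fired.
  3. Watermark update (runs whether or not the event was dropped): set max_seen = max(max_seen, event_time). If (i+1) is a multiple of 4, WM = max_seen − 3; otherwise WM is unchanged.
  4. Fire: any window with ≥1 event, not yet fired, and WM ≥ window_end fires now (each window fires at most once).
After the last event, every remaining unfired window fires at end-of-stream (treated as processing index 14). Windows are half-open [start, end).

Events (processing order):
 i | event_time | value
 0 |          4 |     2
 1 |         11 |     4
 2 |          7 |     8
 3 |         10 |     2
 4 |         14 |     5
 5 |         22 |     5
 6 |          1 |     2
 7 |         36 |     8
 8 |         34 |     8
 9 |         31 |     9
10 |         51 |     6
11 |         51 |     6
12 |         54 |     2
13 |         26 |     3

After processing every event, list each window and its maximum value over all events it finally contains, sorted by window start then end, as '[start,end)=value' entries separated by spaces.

i=0 t=4 v=2: → [0,11); WM=−∞
i=1 t=11 v=4: → [11,22); WM=−∞
i=2 t=7 v=8: → [0,11); WM=−∞
i=3 t=10 v=2: → [0,11); WM=8
i=4 t=14 v=5: → [11,22); WM=8
i=5 t=22 v=5: → [22,33); WM=8
i=6 t=1 v=2: DROP (t<8-4); WM=8
i=7 t=36 v=8: → [33,44); WM=33; [0,11) fires=8 [11,22) fires=5 [22,33) fires=5
i=8 t=34 v=8: → [33,44); WM=33
i=9 t=31 v=9: → [22,33); WM=33
i=10 t=51 v=6: → [44,55); WM=33
i=11 t=51 v=6: → [44,55); WM=48; [33,44) fires=8
i=12 t=54 v=2: → [44,55); WM=48
i=13 t=26 v=3: DROP (t<48-4); WM=48

[0,11)=8 [11,22)=5 [22,33)=9 [33,44)=8 [44,55)=6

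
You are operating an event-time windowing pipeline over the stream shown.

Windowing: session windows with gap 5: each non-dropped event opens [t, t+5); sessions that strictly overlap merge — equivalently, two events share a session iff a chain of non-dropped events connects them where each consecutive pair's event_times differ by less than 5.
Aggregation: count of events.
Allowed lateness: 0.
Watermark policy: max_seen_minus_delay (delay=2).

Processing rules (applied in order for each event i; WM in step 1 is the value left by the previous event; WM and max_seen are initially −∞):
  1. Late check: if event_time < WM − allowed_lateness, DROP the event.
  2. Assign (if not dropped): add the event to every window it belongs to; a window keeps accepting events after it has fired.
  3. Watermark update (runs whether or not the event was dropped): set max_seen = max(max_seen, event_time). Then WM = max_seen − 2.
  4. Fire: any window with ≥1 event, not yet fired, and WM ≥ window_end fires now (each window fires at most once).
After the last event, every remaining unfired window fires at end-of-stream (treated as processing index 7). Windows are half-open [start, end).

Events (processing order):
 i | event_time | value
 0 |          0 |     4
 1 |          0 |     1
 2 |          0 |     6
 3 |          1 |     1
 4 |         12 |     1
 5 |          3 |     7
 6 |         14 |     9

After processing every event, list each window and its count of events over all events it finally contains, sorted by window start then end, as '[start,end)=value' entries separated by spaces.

[0,6)=4 [12,19)=2

i=0 t=0 v=4: → [0,5); WM=-2
i=1 t=0 v=1: → [0,5); WM=-2
i=2 t=0 v=6: → [0,5); WM=-2
i=3 t=1 v=1: → [0,6); WM=-1
i=4 t=12 v=1: → [12,17); WM=10
i=5 t=3 v=7: DROP (t<10-0); WM=10
i=6 t=14 v=9: → [12,19); WM=12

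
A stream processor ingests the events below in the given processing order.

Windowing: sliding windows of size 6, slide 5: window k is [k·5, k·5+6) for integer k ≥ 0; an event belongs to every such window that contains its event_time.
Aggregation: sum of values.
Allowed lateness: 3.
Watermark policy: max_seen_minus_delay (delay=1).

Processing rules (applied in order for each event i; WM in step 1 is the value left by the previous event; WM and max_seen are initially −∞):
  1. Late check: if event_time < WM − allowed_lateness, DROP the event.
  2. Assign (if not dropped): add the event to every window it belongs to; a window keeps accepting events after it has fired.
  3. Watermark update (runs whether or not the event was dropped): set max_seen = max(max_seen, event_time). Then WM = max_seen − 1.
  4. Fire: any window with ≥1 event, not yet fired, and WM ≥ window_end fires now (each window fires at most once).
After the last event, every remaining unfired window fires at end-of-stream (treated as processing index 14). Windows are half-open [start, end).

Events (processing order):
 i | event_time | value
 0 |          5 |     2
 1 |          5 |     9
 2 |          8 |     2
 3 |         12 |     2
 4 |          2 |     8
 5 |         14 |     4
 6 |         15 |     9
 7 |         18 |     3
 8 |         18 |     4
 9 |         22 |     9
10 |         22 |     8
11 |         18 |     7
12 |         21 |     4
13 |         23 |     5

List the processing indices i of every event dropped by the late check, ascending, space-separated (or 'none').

i=0 t=5 v=2: → [5,11),[0,6); WM=4
i=1 t=5 v=9: → [5,11),[0,6); WM=4
i=2 t=8 v=2: → [5,11); WM=7; [0,6) fires=11
i=3 t=12 v=2: → [10,16); WM=11; [5,11) fires=13
i=4 t=2 v=8: DROP (t<11-3); WM=11
i=5 t=14 v=4: → [10,16); WM=13
i=6 t=15 v=9: → [15,21),[10,16); WM=14
i=7 t=18 v=3: → [15,21); WM=17; [10,16) fires=15
i=8 t=18 v=4: → [15,21); WM=17
i=9 t=22 v=9: → [20,26); WM=21; [15,21) fires=16
i=10 t=22 v=8: → [20,26); WM=21
i=11 t=18 v=7: → [15,21); WM=21
i=12 t=21 v=4: → [20,26); WM=21
i=13 t=23 v=5: → [20,26); WM=22

4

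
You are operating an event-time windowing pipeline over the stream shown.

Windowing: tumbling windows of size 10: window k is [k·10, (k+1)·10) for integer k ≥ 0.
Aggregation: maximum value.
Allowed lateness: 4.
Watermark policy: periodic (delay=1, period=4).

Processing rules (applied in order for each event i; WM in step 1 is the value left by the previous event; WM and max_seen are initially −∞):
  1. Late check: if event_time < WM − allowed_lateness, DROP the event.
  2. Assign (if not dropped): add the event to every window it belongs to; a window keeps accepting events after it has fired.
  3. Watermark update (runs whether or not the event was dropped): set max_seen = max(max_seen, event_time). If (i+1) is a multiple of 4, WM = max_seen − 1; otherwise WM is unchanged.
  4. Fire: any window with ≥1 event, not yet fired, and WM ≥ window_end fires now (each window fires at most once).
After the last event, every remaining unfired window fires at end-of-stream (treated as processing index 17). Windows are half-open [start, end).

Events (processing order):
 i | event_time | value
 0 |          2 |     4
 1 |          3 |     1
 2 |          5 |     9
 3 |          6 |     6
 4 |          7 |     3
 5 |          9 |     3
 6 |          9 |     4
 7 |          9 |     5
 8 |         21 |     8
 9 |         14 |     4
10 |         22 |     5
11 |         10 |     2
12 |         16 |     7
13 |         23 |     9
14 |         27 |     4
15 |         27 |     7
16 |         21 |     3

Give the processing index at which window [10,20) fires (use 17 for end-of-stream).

11

i=0 t=2 v=4: → [0,10); WM=−∞
i=1 t=3 v=1: → [0,10); WM=−∞
i=2 t=5 v=9: → [0,10); WM=−∞
i=3 t=6 v=6: → [0,10); WM=5
i=4 t=7 v=3: → [0,10); WM=5
i=5 t=9 v=3: → [0,10); WM=5
i=6 t=9 v=4: → [0,10); WM=5
i=7 t=9 v=5: → [0,10); WM=8
i=8 t=21 v=8: → [20,30); WM=8
i=9 t=14 v=4: → [10,20); WM=8
i=10 t=22 v=5: → [20,30); WM=8
i=11 t=10 v=2: → [10,20); WM=21; [0,10) fires=9 [10,20) fires=4
i=12 t=16 v=7: DROP (t<21-4); WM=21
i=13 t=23 v=9: → [20,30); WM=21
i=14 t=27 v=4: → [20,30); WM=21
i=15 t=27 v=7: → [20,30); WM=26
i=16 t=21 v=3: DROP (t<26-4); WM=26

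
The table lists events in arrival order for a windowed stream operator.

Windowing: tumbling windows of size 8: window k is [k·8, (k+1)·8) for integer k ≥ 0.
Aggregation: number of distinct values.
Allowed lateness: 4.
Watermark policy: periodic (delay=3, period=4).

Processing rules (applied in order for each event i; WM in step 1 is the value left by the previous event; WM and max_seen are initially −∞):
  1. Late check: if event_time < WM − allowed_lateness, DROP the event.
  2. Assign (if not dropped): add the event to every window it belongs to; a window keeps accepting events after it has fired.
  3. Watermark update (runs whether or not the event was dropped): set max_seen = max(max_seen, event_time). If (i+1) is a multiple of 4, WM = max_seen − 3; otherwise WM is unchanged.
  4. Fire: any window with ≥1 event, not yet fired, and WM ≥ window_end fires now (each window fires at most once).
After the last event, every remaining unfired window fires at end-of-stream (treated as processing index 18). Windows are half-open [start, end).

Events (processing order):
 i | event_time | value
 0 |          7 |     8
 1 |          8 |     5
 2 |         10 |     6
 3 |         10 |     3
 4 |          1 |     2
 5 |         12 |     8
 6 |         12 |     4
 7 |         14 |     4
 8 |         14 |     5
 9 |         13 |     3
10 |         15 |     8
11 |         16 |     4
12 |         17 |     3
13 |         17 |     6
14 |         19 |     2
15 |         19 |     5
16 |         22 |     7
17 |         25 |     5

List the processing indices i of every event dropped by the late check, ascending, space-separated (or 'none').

i=0 t=7 v=8: → [0,8); WM=−∞
i=1 t=8 v=5: → [8,16); WM=−∞
i=2 t=10 v=6: → [8,16); WM=−∞
i=3 t=10 v=3: → [8,16); WM=7
i=4 t=1 v=2: DROP (t<7-4); WM=7
i=5 t=12 v=8: → [8,16); WM=7
i=6 t=12 v=4: → [8,16); WM=7
i=7 t=14 v=4: → [8,16); WM=11; [0,8) fires=1
i=8 t=14 v=5: → [8,16); WM=11
i=9 t=13 v=3: → [8,16); WM=11
i=10 t=15 v=8: → [8,16); WM=11
i=11 t=16 v=4: → [16,24); WM=13
i=12 t=17 v=3: → [16,24); WM=13
i=13 t=17 v=6: → [16,24); WM=13
i=14 t=19 v=2: → [16,24); WM=13
i=15 t=19 v=5: → [16,24); WM=16; [8,16) fires=5
i=16 t=22 v=7: → [16,24); WM=16
i=17 t=25 v=5: → [24,32); WM=16

4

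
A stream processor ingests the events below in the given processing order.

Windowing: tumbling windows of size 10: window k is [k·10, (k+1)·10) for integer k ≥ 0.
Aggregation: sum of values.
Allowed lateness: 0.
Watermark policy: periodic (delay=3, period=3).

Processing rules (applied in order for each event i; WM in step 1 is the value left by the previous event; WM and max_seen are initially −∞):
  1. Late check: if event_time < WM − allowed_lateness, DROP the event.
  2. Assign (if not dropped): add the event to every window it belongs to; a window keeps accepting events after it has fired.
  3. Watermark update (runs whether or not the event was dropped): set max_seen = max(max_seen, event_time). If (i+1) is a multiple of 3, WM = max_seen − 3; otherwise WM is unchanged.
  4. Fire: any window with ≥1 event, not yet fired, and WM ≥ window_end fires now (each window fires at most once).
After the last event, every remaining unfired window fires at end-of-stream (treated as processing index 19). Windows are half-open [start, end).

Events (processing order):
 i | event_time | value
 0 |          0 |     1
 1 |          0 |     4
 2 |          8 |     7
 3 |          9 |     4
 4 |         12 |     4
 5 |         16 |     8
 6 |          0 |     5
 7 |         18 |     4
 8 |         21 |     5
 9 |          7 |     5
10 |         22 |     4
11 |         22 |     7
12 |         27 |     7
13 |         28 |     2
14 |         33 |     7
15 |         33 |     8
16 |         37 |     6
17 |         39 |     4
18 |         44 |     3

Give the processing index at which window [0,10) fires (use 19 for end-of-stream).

5

i=0 t=0 v=1: → [0,10); WM=−∞
i=1 t=0 v=4: → [0,10); WM=−∞
i=2 t=8 v=7: → [0,10); WM=5
i=3 t=9 v=4: → [0,10); WM=5
i=4 t=12 v=4: → [10,20); WM=5
i=5 t=16 v=8: → [10,20); WM=13; [0,10) fires=16
i=6 t=0 v=5: DROP (t<13-0); WM=13
i=7 t=18 v=4: → [10,20); WM=13
i=8 t=21 v=5: → [20,30); WM=18
i=9 t=7 v=5: DROP (t<18-0); WM=18
i=10 t=22 v=4: → [20,30); WM=18
i=11 t=22 v=7: → [20,30); WM=19
i=12 t=27 v=7: → [20,30); WM=19
i=13 t=28 v=2: → [20,30); WM=19
i=14 t=33 v=7: → [30,40); WM=30; [10,20) fires=16 [20,30) fires=25
i=15 t=33 v=8: → [30,40); WM=30
i=16 t=37 v=6: → [30,40); WM=30
i=17 t=39 v=4: → [30,40); WM=36
i=18 t=44 v=3: → [40,50); WM=36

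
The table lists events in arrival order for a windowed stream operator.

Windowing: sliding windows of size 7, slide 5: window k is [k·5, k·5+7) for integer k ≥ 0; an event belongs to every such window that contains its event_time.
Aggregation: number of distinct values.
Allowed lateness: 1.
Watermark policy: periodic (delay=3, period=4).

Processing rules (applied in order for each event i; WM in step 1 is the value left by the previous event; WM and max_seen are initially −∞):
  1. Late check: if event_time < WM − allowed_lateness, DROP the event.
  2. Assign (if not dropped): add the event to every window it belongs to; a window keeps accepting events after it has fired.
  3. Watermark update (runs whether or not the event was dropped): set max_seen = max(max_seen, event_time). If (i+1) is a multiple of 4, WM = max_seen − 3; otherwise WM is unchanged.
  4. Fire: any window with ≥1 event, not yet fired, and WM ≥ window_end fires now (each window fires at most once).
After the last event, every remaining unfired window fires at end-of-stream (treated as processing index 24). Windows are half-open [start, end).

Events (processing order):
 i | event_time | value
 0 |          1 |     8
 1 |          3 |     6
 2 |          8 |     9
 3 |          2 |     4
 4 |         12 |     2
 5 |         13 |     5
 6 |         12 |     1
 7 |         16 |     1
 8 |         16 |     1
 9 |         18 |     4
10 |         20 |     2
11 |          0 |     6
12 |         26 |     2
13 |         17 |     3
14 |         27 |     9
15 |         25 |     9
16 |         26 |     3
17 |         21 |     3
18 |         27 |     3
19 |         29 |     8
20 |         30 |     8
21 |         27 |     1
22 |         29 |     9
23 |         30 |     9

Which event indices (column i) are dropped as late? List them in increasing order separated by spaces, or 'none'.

11 17

i=0 t=1 v=8: → [0,7); WM=−∞
i=1 t=3 v=6: → [0,7); WM=−∞
i=2 t=8 v=9: → [5,12); WM=−∞
i=3 t=2 v=4: → [0,7); WM=5
i=4 t=12 v=2: → [10,17); WM=5
i=5 t=13 v=5: → [10,17); WM=5
i=6 t=12 v=1: → [10,17); WM=5
i=7 t=16 v=1: → [15,22),[10,17); WM=13; [0,7) fires=3 [5,12) fires=1
i=8 t=16 v=1: → [15,22),[10,17); WM=13
i=9 t=18 v=4: → [15,22); WM=13
i=10 t=20 v=2: → [20,27),[15,22); WM=13
i=11 t=0 v=6: DROP (t<13-1); WM=17; [10,17) fires=3
i=12 t=26 v=2: → [25,32),[20,27); WM=17
i=13 t=17 v=3: → [15,22); WM=17
i=14 t=27 v=9: → [25,32); WM=17
i=15 t=25 v=9: → [25,32),[20,27); WM=24; [15,22) fires=4
i=16 t=26 v=3: → [25,32),[20,27); WM=24
i=17 t=21 v=3: DROP (t<24-1); WM=24
i=18 t=27 v=3: → [25,32); WM=24
i=19 t=29 v=8: → [25,32); WM=26
i=20 t=30 v=8: → [30,37),[25,32); WM=26
i=21 t=27 v=1: → [25,32); WM=26
i=22 t=29 v=9: → [25,32); WM=26
i=23 t=30 v=9: → [30,37),[25,32); WM=27; [20,27) fires=3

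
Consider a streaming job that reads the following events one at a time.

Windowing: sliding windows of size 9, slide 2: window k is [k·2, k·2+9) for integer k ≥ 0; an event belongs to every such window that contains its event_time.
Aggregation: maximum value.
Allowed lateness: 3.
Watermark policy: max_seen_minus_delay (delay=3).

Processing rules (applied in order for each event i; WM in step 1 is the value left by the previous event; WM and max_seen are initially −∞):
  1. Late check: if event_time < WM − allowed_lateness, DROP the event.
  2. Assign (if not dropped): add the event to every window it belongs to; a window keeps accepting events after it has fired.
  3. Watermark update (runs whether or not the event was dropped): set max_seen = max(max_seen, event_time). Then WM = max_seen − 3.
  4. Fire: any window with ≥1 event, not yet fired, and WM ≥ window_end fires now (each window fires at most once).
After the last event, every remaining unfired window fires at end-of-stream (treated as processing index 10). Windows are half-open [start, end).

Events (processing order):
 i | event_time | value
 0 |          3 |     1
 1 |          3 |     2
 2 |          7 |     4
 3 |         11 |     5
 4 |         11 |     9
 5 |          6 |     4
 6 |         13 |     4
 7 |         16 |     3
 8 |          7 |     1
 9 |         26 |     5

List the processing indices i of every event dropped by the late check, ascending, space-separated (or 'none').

8

i=0 t=3 v=1: → [2,11),[0,9); WM=0
i=1 t=3 v=2: → [2,11),[0,9); WM=0
i=2 t=7 v=4: → [6,15),[4,13),[2,11),[0,9); WM=4
i=3 t=11 v=5: → [10,19),[8,17),[6,15),[4,13); WM=8
i=4 t=11 v=9: → [10,19),[8,17),[6,15),[4,13); WM=8
i=5 t=6 v=4: → [6,15),[4,13),[2,11),[0,9); WM=8
i=6 t=13 v=4: → [12,21),[10,19),[8,17),[6,15); WM=10; [0,9) fires=4
i=7 t=16 v=3: → [16,25),[14,23),[12,21),[10,19),[8,17); WM=13; [2,11) fires=4 [4,13) fires=9
i=8 t=7 v=1: DROP (t<13-3); WM=13
i=9 t=26 v=5: → [26,35),[24,33),[22,31),[20,29),[18,27); WM=23; [6,15) fires=9 [8,17) fires=9 [10,19) fires=9 [12,21) fires=4 [14,23) fires=3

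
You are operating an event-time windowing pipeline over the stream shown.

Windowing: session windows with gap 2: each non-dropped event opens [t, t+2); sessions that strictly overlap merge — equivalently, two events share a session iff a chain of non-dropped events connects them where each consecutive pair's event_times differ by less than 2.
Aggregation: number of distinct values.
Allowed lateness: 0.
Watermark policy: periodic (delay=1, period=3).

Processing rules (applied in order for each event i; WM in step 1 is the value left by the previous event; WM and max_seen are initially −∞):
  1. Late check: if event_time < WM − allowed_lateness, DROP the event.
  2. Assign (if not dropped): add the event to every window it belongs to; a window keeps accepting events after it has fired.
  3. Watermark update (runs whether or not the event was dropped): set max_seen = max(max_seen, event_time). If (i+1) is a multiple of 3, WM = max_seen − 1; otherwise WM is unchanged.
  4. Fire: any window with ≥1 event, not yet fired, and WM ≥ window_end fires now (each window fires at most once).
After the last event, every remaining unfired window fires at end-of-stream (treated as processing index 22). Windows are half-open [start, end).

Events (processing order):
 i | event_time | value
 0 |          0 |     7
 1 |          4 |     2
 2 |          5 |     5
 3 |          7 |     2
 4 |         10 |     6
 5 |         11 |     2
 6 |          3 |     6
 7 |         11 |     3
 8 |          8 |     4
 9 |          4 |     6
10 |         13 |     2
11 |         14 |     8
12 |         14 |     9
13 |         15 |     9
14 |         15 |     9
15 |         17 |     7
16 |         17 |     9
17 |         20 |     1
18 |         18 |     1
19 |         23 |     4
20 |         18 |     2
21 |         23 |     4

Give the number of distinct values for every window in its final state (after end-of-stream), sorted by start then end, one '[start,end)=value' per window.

i=0 t=0 v=7: → [0,2); WM=−∞
i=1 t=4 v=2: → [4,6); WM=−∞
i=2 t=5 v=5: → [4,7); WM=4
i=3 t=7 v=2: → [7,9); WM=4
i=4 t=10 v=6: → [10,12); WM=4
i=5 t=11 v=2: → [10,13); WM=10
i=6 t=3 v=6: DROP (t<10-0); WM=10
i=7 t=11 v=3: → [10,13); WM=10
i=8 t=8 v=4: DROP (t<10-0); WM=10
i=9 t=4 v=6: DROP (t<10-0); WM=10
i=10 t=13 v=2: → [13,15); WM=10
i=11 t=14 v=8: → [13,16); WM=13
i=12 t=14 v=9: → [13,16); WM=13
i=13 t=15 v=9: → [13,17); WM=13
i=14 t=15 v=9: → [13,17); WM=14
i=15 t=17 v=7: → [17,19); WM=14
i=16 t=17 v=9: → [17,19); WM=14
i=17 t=20 v=1: → [20,22); WM=19
i=18 t=18 v=1: DROP (t<19-0); WM=19
i=19 t=23 v=4: → [23,25); WM=19
i=20 t=18 v=2: DROP (t<19-0); WM=22
i=21 t=23 v=4: → [23,25); WM=22

[0,2)=1 [4,7)=2 [7,9)=1 [10,13)=3 [13,17)=3 [17,19)=2 [20,22)=1 [23,25)=1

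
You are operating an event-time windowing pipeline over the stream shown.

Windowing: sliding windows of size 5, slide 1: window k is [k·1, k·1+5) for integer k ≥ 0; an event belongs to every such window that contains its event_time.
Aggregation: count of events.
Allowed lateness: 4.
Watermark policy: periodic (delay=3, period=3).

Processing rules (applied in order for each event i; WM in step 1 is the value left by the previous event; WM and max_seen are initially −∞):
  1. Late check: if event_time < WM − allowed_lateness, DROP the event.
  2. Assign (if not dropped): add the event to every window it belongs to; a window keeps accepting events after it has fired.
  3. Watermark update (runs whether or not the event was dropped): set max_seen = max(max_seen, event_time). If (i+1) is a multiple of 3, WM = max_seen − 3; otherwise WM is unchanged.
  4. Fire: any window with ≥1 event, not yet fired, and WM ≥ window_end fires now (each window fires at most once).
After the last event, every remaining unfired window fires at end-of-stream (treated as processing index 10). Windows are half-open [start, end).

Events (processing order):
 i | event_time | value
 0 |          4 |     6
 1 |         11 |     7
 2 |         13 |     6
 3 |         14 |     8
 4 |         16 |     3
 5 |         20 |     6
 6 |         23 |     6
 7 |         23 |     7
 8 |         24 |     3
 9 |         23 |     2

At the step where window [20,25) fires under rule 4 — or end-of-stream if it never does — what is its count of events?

i=0 t=4 v=6: → [4,9),[3,8),[2,7),[1,6),[0,5); WM=−∞
i=1 t=11 v=7: → [11,16),[10,15),[9,14),[8,13),[7,12); WM=−∞
i=2 t=13 v=6: → [13,18),[12,17),[11,16),[10,15),[9,14); WM=10; [0,5) fires=1 [1,6) fires=1 [2,7) fires=1 [3,8) fires=1 [4,9) fires=1
i=3 t=14 v=8: → [14,19),[13,18),[12,17),[11,16),[10,15); WM=10
i=4 t=16 v=3: → [16,21),[15,20),[14,19),[13,18),[12,17); WM=10
i=5 t=20 v=6: → [20,25),[19,24),[18,23),[17,22),[16,21); WM=17; [7,12) fires=1 [8,13) fires=1 [9,14) fires=2 [10,15) fires=3 [11,16) fires=3 [12,17) fires=3
i=6 t=23 v=6: → [23,28),[22,27),[21,26),[20,25),[19,24); WM=17
i=7 t=23 v=7: → [23,28),[22,27),[21,26),[20,25),[19,24); WM=17
i=8 t=24 v=3: → [24,29),[23,28),[22,27),[21,26),[20,25); WM=21; [13,18) fires=3 [14,19) fires=2 [15,20) fires=1 [16,21) fires=2
i=9 t=23 v=2: → [23,28),[22,27),[21,26),[20,25),[19,24); WM=21

5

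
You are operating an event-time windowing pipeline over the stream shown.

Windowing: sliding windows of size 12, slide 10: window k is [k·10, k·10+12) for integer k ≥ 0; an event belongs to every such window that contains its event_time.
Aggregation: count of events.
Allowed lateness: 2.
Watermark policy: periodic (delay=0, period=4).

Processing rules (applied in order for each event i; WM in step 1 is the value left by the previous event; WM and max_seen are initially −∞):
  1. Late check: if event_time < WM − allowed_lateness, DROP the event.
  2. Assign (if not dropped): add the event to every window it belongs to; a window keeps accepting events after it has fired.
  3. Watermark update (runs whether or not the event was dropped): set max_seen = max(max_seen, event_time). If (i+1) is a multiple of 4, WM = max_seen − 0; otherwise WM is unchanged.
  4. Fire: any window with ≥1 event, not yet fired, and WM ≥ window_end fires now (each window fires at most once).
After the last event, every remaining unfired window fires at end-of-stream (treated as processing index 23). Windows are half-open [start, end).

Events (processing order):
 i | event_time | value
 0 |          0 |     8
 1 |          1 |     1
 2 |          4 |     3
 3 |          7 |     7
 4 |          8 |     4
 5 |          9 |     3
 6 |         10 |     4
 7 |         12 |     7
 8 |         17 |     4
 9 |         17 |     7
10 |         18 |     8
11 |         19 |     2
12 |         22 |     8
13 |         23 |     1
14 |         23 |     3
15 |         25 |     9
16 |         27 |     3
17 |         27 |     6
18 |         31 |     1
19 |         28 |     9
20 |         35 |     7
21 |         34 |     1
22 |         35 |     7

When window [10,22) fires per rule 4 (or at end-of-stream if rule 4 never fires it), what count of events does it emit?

6

i=0 t=0 v=8: → [0,12); WM=−∞
i=1 t=1 v=1: → [0,12); WM=−∞
i=2 t=4 v=3: → [0,12); WM=−∞
i=3 t=7 v=7: → [0,12); WM=7
i=4 t=8 v=4: → [0,12); WM=7
i=5 t=9 v=3: → [0,12); WM=7
i=6 t=10 v=4: → [10,22),[0,12); WM=7
i=7 t=12 v=7: → [10,22); WM=12; [0,12) fires=7
i=8 t=17 v=4: → [10,22); WM=12
i=9 t=17 v=7: → [10,22); WM=12
i=10 t=18 v=8: → [10,22); WM=12
i=11 t=19 v=2: → [10,22); WM=19
i=12 t=22 v=8: → [20,32); WM=19
i=13 t=23 v=1: → [20,32); WM=19
i=14 t=23 v=3: → [20,32); WM=19
i=15 t=25 v=9: → [20,32); WM=25; [10,22) fires=6
i=16 t=27 v=3: → [20,32); WM=25
i=17 t=27 v=6: → [20,32); WM=25
i=18 t=31 v=1: → [30,42),[20,32); WM=25
i=19 t=28 v=9: → [20,32); WM=31
i=20 t=35 v=7: → [30,42); WM=31
i=21 t=34 v=1: → [30,42); WM=31
i=22 t=35 v=7: → [30,42); WM=31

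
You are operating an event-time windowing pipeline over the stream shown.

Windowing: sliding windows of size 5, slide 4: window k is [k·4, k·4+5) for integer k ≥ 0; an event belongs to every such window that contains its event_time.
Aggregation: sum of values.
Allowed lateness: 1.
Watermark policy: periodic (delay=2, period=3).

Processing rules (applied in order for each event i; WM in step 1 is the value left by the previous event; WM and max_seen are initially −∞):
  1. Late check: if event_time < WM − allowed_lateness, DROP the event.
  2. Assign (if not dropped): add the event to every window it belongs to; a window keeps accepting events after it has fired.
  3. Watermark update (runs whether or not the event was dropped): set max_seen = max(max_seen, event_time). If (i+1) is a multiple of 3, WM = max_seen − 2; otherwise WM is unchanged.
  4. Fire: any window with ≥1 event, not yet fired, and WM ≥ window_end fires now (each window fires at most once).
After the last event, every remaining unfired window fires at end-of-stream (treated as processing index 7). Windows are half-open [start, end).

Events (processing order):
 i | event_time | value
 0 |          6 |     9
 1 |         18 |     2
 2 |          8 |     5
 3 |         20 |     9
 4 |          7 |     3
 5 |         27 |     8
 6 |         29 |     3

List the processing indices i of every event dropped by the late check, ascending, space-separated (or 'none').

i=0 t=6 v=9: → [4,9); WM=−∞
i=1 t=18 v=2: → [16,21); WM=−∞
i=2 t=8 v=5: → [8,13),[4,9); WM=16; [4,9) fires=14 [8,13) fires=5
i=3 t=20 v=9: → [20,25),[16,21); WM=16
i=4 t=7 v=3: DROP (t<16-1); WM=16
i=5 t=27 v=8: → [24,29); WM=25; [16,21) fires=11 [20,25) fires=9
i=6 t=29 v=3: → [28,33); WM=25

4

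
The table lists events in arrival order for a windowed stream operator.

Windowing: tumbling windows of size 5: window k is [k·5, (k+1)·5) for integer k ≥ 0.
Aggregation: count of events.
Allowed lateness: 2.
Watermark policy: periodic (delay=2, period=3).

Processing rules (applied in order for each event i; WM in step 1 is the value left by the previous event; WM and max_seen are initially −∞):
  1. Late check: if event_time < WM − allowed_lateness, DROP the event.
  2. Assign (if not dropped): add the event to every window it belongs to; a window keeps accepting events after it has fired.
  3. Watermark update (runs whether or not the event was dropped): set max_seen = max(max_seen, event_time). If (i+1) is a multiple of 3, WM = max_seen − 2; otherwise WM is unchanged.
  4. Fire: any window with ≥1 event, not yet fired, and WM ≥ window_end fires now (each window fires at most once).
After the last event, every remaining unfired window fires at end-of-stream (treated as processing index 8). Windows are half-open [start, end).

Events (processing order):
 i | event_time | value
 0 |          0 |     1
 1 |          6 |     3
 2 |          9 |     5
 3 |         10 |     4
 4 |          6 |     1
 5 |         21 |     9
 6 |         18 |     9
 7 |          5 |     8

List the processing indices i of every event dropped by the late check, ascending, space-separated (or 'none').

i=0 t=0 v=1: → [0,5); WM=−∞
i=1 t=6 v=3: → [5,10); WM=−∞
i=2 t=9 v=5: → [5,10); WM=7; [0,5) fires=1
i=3 t=10 v=4: → [10,15); WM=7
i=4 t=6 v=1: → [5,10); WM=7
i=5 t=21 v=9: → [20,25); WM=19; [5,10) fires=3 [10,15) fires=1
i=6 t=18 v=9: → [15,20); WM=19
i=7 t=5 v=8: DROP (t<19-2); WM=19

7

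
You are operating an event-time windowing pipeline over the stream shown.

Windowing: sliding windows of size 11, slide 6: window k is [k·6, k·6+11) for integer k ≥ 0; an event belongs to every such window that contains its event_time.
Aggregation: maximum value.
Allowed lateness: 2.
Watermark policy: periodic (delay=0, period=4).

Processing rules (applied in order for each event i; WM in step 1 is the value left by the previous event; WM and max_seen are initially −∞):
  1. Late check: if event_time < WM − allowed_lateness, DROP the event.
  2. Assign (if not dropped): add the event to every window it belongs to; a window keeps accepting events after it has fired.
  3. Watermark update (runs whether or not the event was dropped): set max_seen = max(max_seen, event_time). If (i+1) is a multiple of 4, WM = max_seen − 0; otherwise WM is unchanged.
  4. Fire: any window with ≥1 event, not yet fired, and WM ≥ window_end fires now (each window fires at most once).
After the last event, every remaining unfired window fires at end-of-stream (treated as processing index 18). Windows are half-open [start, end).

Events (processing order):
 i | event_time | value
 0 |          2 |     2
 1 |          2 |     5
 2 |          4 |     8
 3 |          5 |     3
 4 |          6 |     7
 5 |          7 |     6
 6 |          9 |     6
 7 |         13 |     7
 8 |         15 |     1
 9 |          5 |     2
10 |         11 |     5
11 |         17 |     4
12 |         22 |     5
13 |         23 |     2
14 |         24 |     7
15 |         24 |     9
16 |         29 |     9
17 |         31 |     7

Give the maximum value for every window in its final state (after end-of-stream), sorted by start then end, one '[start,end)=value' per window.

[0,11)=8 [6,17)=7 [12,23)=7 [18,29)=9 [24,35)=9 [30,41)=7

i=0 t=2 v=2: → [0,11); WM=−∞
i=1 t=2 v=5: → [0,11); WM=−∞
i=2 t=4 v=8: → [0,11); WM=−∞
i=3 t=5 v=3: → [0,11); WM=5
i=4 t=6 v=7: → [6,17),[0,11); WM=5
i=5 t=7 v=6: → [6,17),[0,11); WM=5
i=6 t=9 v=6: → [6,17),[0,11); WM=5
i=7 t=13 v=7: → [12,23),[6,17); WM=13; [0,11) fires=8
i=8 t=15 v=1: → [12,23),[6,17); WM=13
i=9 t=5 v=2: DROP (t<13-2); WM=13
i=10 t=11 v=5: → [6,17); WM=13
i=11 t=17 v=4: → [12,23); WM=17; [6,17) fires=7
i=12 t=22 v=5: → [18,29),[12,23); WM=17
i=13 t=23 v=2: → [18,29); WM=17
i=14 t=24 v=7: → [24,35),[18,29); WM=17
i=15 t=24 v=9: → [24,35),[18,29); WM=24; [12,23) fires=7
i=16 t=29 v=9: → [24,35); WM=24
i=17 t=31 v=7: → [30,41),[24,35); WM=24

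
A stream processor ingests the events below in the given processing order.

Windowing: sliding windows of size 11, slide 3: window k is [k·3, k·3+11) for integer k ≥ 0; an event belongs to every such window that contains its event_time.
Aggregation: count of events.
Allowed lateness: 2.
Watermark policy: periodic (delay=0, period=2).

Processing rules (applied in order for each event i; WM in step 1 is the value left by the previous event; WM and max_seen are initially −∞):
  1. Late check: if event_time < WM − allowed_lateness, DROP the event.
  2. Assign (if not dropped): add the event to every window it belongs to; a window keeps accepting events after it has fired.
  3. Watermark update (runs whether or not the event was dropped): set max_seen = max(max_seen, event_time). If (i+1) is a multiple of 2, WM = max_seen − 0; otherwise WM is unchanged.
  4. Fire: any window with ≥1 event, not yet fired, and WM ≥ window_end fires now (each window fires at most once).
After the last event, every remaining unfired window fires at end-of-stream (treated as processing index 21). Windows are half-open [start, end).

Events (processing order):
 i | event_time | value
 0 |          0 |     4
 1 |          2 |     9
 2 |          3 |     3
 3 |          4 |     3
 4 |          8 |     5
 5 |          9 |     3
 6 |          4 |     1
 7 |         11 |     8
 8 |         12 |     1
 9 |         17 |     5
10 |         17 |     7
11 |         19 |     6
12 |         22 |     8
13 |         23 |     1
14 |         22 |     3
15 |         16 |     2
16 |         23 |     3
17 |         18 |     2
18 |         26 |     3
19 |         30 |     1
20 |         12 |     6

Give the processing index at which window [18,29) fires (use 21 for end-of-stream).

19

i=0 t=0 v=4: → [0,11); WM=−∞
i=1 t=2 v=9: → [0,11); WM=2
i=2 t=3 v=3: → [3,14),[0,11); WM=2
i=3 t=4 v=3: → [3,14),[0,11); WM=4
i=4 t=8 v=5: → [6,17),[3,14),[0,11); WM=4
i=5 t=9 v=3: → [9,20),[6,17),[3,14),[0,11); WM=9
i=6 t=4 v=1: DROP (t<9-2); WM=9
i=7 t=11 v=8: → [9,20),[6,17),[3,14); WM=11; [0,11) fires=6
i=8 t=12 v=1: → [12,23),[9,20),[6,17),[3,14); WM=11
i=9 t=17 v=5: → [15,26),[12,23),[9,20); WM=17; [3,14) fires=6 [6,17) fires=4
i=10 t=17 v=7: → [15,26),[12,23),[9,20); WM=17
i=11 t=19 v=6: → [18,29),[15,26),[12,23),[9,20); WM=19
i=12 t=22 v=8: → [21,32),[18,29),[15,26),[12,23); WM=19
i=13 t=23 v=1: → [21,32),[18,29),[15,26); WM=23; [9,20) fires=6 [12,23) fires=5
i=14 t=22 v=3: → [21,32),[18,29),[15,26),[12,23); WM=23
i=15 t=16 v=2: DROP (t<23-2); WM=23
i=16 t=23 v=3: → [21,32),[18,29),[15,26); WM=23
i=17 t=18 v=2: DROP (t<23-2); WM=23
i=18 t=26 v=3: → [24,35),[21,32),[18,29); WM=23
i=19 t=30 v=1: → [30,41),[27,38),[24,35),[21,32); WM=30; [15,26) fires=7 [18,29) fires=6
i=20 t=12 v=6: DROP (t<30-2); WM=30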